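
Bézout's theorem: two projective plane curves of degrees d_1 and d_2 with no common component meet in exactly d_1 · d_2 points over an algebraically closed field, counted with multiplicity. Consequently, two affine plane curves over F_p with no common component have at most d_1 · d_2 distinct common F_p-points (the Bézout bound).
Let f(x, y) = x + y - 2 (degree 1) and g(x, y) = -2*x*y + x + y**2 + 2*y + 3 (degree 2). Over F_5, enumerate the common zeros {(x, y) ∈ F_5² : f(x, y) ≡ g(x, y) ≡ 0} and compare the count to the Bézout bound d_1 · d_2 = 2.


Common zeros: {(1, 1), (2, 0)}; count = 2; Bézout bound = 2.

deg(f) = 1, deg(g) = 2, so Bézout bound = 2.
Scan x ∈ F_5. For each x, list the y ∈ F_5 with f(x, y) ≡ 0 and those with g(x, y) ≡ 0 (mod 5); the common zeros in that column are the intersection.
  x = 0: f ≡ 0 at y ∈ {2}; g ≡ 0 at y ∈ ∅; common: ∅.
  x = 1: f ≡ 0 at y ∈ {1}; g ≡ 0 at y ∈ {1, 4}; common: {1}.
  x = 2: f ≡ 0 at y ∈ {0}; g ≡ 0 at y ∈ {0, 2}; common: {0}.
  x = 3: f ≡ 0 at y ∈ {4}; g ≡ 0 at y ∈ ∅; common: ∅.
  x = 4: f ≡ 0 at y ∈ {3}; g ≡ 0 at y ∈ ∅; common: ∅.
Collecting: common zeros = {(1, 1), (2, 0)}, so the count is 2.
Comparison with the Bézout bound: 2 ≤ 2 = deg(f)·deg(g), as expected for curves with no common component (the bound is attained).


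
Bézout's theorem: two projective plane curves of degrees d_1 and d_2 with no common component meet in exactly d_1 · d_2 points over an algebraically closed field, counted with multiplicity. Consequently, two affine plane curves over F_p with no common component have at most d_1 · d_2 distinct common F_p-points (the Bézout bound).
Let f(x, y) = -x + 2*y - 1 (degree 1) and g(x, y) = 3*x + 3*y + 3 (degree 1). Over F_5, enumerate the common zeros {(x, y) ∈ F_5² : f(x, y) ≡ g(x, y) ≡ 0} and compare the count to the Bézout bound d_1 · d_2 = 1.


Common zeros: {(4, 0)}; count = 1; Bézout bound = 1.

deg(f) = 1, deg(g) = 1, so Bézout bound = 1.
Scan x ∈ F_5. For each x, list the y ∈ F_5 with f(x, y) ≡ 0 and those with g(x, y) ≡ 0 (mod 5); the common zeros in that column are the intersection.
  x = 0: f ≡ 0 at y ∈ {3}; g ≡ 0 at y ∈ {4}; common: ∅.
  x = 1: f ≡ 0 at y ∈ {1}; g ≡ 0 at y ∈ {3}; common: ∅.
  x = 2: f ≡ 0 at y ∈ {4}; g ≡ 0 at y ∈ {2}; common: ∅.
  x = 3: f ≡ 0 at y ∈ {2}; g ≡ 0 at y ∈ {1}; common: ∅.
  x = 4: f ≡ 0 at y ∈ {0}; g ≡ 0 at y ∈ {0}; common: {0}.
Collecting: common zeros = {(4, 0)}, so the count is 1.
Comparison with the Bézout bound: 1 ≤ 1 = deg(f)·deg(g), as expected for curves with no common component (the bound is attained).


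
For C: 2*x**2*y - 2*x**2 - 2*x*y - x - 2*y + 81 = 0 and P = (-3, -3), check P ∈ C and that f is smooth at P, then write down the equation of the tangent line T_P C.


Tangent line at P: 53*x + 22*y + 225 = 0.

Step 1: f(-3, -3) = 0, so P lies on C.
Step 2: partial derivatives
  f_x(x, y) = 4*x*y - 4*x - 2*y - 1, f_y(x, y) = 2*x**2 - 2*x - 2.
  f_x(P) = 53, f_y(P) = 22 (gradient nonzero, so P is smooth).
Step 3: tangent line at P: 53·(x − -3) + 22·(y − -3) = 0.
Expanding: 53*x + 22*y + 225 = 0.


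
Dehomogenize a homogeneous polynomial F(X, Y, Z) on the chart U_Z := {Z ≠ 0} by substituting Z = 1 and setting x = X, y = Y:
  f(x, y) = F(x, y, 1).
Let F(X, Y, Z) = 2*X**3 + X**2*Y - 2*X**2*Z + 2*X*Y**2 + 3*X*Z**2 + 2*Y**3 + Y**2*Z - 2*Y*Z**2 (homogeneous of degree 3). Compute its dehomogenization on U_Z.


f(x, y) = 2*x**3 + x**2*y - 2*x**2 + 2*x*y**2 + 3*x + 2*y**3 + y**2 - 2*y

On U_Z we set Z = 1. Each monomial c·X^i·Y^j·Z^k in F becomes c·x^i·y^j·1^k = c·x^i·y^j.
Substituting Z = 1: F(X, Y, 1) = 2*x**3 + x**2*y - 2*x**2 + 2*x*y**2 + 3*x + 2*y**3 + y**2 - 2*y.
Note: deg(f) ≤ deg(F) = 3; strict inequality happens when F is divisible by Z (lost terms).


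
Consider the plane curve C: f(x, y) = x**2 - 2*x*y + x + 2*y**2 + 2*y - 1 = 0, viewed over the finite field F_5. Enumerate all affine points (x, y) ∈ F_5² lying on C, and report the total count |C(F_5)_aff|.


Affine F_5-points: {(2, 0), (2, 1), (4, 1), (4, 2)}; count = 4.

For each of the 25 pairs (x, y) ∈ F_5², evaluate f(x, y) mod 5. Record the zeros.
  x = 0: [0↦4, 1↦3, 2↦1, 3↦3, 4↦4]  zeros at y ∈ ∅
  x = 1: [0↦1, 1↦3, 2↦4, 3↦4, 4↦3]  zeros at y ∈ ∅
  x = 2: [0↦0, 1↦0, 2↦4, 3↦2, 4↦4]  zeros at y ∈ {0, 1}
  x = 3: [0↦1, 1↦4, 2↦1, 3↦2, 4↦2]  zeros at y ∈ ∅
  x = 4: [0↦4, 1↦0, 2↦0, 3↦4, 4↦2]  zeros at y ∈ {1, 2}
Collecting zeros: affine points = {(2, 0), (2, 1), (4, 1), (4, 2)}.
Total count |C(F_5)_aff| = 4.


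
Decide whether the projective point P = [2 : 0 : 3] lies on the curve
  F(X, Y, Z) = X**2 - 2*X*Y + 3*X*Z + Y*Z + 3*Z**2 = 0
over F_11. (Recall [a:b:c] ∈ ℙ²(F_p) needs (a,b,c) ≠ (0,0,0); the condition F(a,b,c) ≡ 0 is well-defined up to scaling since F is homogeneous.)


F(2,0,3) ≡ 5 (mod 11); P is NOT on the curve.

Evaluate F(2, 0, 3) term-by-term (mod 11).
  X**2 ↦ 1·4·1·1 = 4
  -2*X*Y ↦ -2·2·0·1 = 0
  3*X*Z ↦ 3·2·1·3 = 18
  Y*Z ↦ 1·1·0·3 = 0
  3*Z**2 ↦ 3·1·1·9 = 27
Sum: F(2, 0, 3) = (4) + (0) + (18) + (0) + (27) = 49.
Reducing mod 11: 49 ≡ 5 (mod 11).
Since F(a, b, c) ≡ 5 ≠ 0 (mod 11), P does NOT lie on the curve.


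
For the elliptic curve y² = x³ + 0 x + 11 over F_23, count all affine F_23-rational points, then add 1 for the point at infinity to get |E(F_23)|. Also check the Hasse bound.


Affine points = {(1, 9), (1, 14), (4, 11), (4, 12), (7, 3), (7, 20), (9, 2), (9, 21), (11, 10), (11, 13), (13, 0), (14, 8), (14, 15), (16, 6), (16, 17), (17, 5), (17, 18), (18, 1), (18, 22), (19, 4), (19, 19), (21, 7), (21, 16)}; affine count = 23; |E(F_23)| = 24.

Discriminant check: Δ ∝ 4a³ + 27b² = 4·0³ + 27·11² = 4·0 + 27·121 ≡ 1 (mod 23). Nonzero ⇒ E is nonsingular.
For each x ∈ F_23, compute rhs = x³ + 0·x + 11 mod 23, then count y ∈ F_23 with y² ≡ rhs.
  x = 0: rhs = 11, matching y values: none (0 points).
  x = 1: rhs = 12, matching y values: 9, 14 (2 points).
  x = 2: rhs = 19, matching y values: none (0 points).
  x = 3: rhs = 15, matching y values: none (0 points).
  x = 4: rhs = 6, matching y values: 11, 12 (2 points).
  x = 5: rhs = 21, matching y values: none (0 points).
  x = 6: rhs = 20, matching y values: none (0 points).
  x = 7: rhs = 9, matching y values: 3, 20 (2 points).
  x = 8: rhs = 17, matching y values: none (0 points).
  x = 9: rhs = 4, matching y values: 2, 21 (2 points).
  x = 10: rhs = 22, matching y values: none (0 points).
  x = 11: rhs = 8, matching y values: 10, 13 (2 points).
  x = 12: rhs = 14, matching y values: none (0 points).
  x = 13: rhs = 0, matching y values: 0 (1 points).
  x = 14: rhs = 18, matching y values: 8, 15 (2 points).
  x = 15: rhs = 5, matching y values: none (0 points).
  x = 16: rhs = 13, matching y values: 6, 17 (2 points).
  x = 17: rhs = 2, matching y values: 5, 18 (2 points).
  x = 18: rhs = 1, matching y values: 1, 22 (2 points).
  x = 19: rhs = 16, matching y values: 4, 19 (2 points).
  x = 20: rhs = 7, matching y values: none (0 points).
  x = 21: rhs = 3, matching y values: 7, 16 (2 points).
  x = 22: rhs = 10, matching y values: none (0 points).
Total affine count: 23.
Full point count |E(F_23)| = 23 + 1 = 24.
Hasse bound: |24 − (23+1)| = |0| = 0 ≤ 2√23 ≈ 9.5917 ✓.


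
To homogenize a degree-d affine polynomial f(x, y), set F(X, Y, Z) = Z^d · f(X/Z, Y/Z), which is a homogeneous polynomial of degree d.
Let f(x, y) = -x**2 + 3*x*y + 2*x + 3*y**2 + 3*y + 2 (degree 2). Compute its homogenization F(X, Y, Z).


F(X, Y, Z) = -X**2 + 3*X*Y + 2*X*Z + 3*Y**2 + 3*Y*Z + 2*Z**2

deg(f) = 2.
Substitute x = X/Z, y = Y/Z into f, then multiply by Z^2.
  monomial -1·x^2·y^0 ↦ -1·X^2·Y^0·Z^0.
  monomial 3·x^1·y^1 ↦ 3·X^1·Y^1·Z^0.
  monomial 2·x^1·y^0 ↦ 2·X^1·Y^0·Z^1.
  monomial 3·x^0·y^2 ↦ 3·X^0·Y^2·Z^0.
  monomial 3·x^0·y^1 ↦ 3·X^0·Y^1·Z^1.
  monomial 2·x^0·y^0 ↦ 2·X^0·Y^0·Z^2.
Collecting: F(X, Y, Z) = -X**2 + 3*X*Y + 2*X*Z + 3*Y**2 + 3*Y*Z + 2*Z**2.


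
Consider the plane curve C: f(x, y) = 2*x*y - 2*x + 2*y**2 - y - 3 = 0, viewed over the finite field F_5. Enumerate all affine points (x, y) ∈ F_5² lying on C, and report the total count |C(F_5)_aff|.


Affine F_5-points: {(0, 4), (1, 0), (1, 2), (2, 3)}; count = 4.

For each of the 25 pairs (x, y) ∈ F_5², evaluate f(x, y) mod 5. Record the zeros.
  x = 0: [0↦2, 1↦3, 2↦3, 3↦2, 4↦0]  zeros at y ∈ {4}
  x = 1: [0↦0, 1↦3, 2↦0, 3↦1, 4↦1]  zeros at y ∈ {0, 2}
  x = 2: [0↦3, 1↦3, 2↦2, 3↦0, 4↦2]  zeros at y ∈ {3}
  x = 3: [0↦1, 1↦3, 2↦4, 3↦4, 4↦3]  zeros at y ∈ ∅
  x = 4: [0↦4, 1↦3, 2↦1, 3↦3, 4↦4]  zeros at y ∈ ∅
Collecting zeros: affine points = {(0, 4), (1, 0), (1, 2), (2, 3)}.
Total count |C(F_5)_aff| = 4.


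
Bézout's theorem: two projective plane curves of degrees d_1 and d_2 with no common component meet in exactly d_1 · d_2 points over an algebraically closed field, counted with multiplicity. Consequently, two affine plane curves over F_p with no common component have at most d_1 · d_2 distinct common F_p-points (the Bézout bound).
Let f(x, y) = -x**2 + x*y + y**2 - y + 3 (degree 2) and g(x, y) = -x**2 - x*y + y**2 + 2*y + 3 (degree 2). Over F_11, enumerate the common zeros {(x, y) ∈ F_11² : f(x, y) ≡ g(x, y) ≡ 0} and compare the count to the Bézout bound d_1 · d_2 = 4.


Common zeros: {(5, 0), (6, 0), (7, 8)}; count = 3; Bézout bound = 4.

deg(f) = 2, deg(g) = 2, so Bézout bound = 4.
Scan x ∈ F_11. For each x, list the y ∈ F_11 with f(x, y) ≡ 0 and those with g(x, y) ≡ 0 (mod 11); the common zeros in that column are the intersection.
  x = 0: f ≡ 0 at y ∈ {6}; g ≡ 0 at y ∈ {2, 7}; common: ∅.
  x = 1: f ≡ 0 at y ∈ {3, 8}; g ≡ 0 at y ∈ {4, 6}; common: ∅.
  x = 2: f ≡ 0 at y ∈ {3, 7}; g ≡ 0 at y ∈ {1, 10}; common: ∅.
  x = 3: f ≡ 0 at y ∈ ∅; g ≡ 0 at y ∈ {3, 9}; common: ∅.
  x = 4: f ≡ 0 at y ∈ ∅; g ≡ 0 at y ∈ {6, 7}; common: ∅.
  x = 5: f ≡ 0 at y ∈ {0, 7}; g ≡ 0 at y ∈ {0, 3}; common: {0}.
  x = 6: f ≡ 0 at y ∈ {0, 6}; g ≡ 0 at y ∈ {0, 4}; common: {0}.
  x = 7: f ≡ 0 at y ∈ {8}; g ≡ 0 at y ∈ {8}; common: {8}.
  x = 8: f ≡ 0 at y ∈ ∅; g ≡ 0 at y ∈ {1, 5}; common: ∅.
  x = 9: f ≡ 0 at y ∈ ∅; g ≡ 0 at y ∈ {2, 5}; common: ∅.
  x = 10: f ≡ 0 at y ∈ ∅; g ≡ 0 at y ∈ {9, 10}; common: ∅.
Collecting: common zeros = {(5, 0), (6, 0), (7, 8)}, so the count is 3.
Comparison with the Bézout bound: 3 ≤ 4 = deg(f)·deg(g), as expected for curves with no common component (the affine F_11-count falls short of the bound because intersections may lie at infinity, over extension fields, or carry multiplicity).


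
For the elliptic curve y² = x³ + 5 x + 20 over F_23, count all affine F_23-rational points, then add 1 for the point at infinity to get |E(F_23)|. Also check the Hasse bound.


Affine points = {(1, 7), (1, 16), (3, 4), (3, 19), (4, 9), (4, 14), (5, 3), (5, 20), (6, 6), (6, 17), (9, 9), (9, 14), (10, 9), (10, 14), (11, 7), (11, 16), (17, 2), (17, 21), (18, 10), (18, 13), (20, 1), (20, 22), (21, 5), (21, 18)}; affine count = 24; |E(F_23)| = 25.

Discriminant check: Δ ∝ 4a³ + 27b² = 4·5³ + 27·20² = 4·125 + 27·400 ≡ 7 (mod 23). Nonzero ⇒ E is nonsingular.
For each x ∈ F_23, compute rhs = x³ + 5·x + 20 mod 23, then count y ∈ F_23 with y² ≡ rhs.
  x = 0: rhs = 20, matching y values: none (0 points).
  x = 1: rhs = 3, matching y values: 7, 16 (2 points).
  x = 2: rhs = 15, matching y values: none (0 points).
  x = 3: rhs = 16, matching y values: 4, 19 (2 points).
  x = 4: rhs = 12, matching y values: 9, 14 (2 points).
  x = 5: rhs = 9, matching y values: 3, 20 (2 points).
  x = 6: rhs = 13, matching y values: 6, 17 (2 points).
  x = 7: rhs = 7, matching y values: none (0 points).
  x = 8: rhs = 20, matching y values: none (0 points).
  x = 9: rhs = 12, matching y values: 9, 14 (2 points).
  x = 10: rhs = 12, matching y values: 9, 14 (2 points).
  x = 11: rhs = 3, matching y values: 7, 16 (2 points).
  x = 12: rhs = 14, matching y values: none (0 points).
  x = 13: rhs = 5, matching y values: none (0 points).
  x = 14: rhs = 5, matching y values: none (0 points).
  x = 15: rhs = 20, matching y values: none (0 points).
  x = 16: rhs = 10, matching y values: none (0 points).
  x = 17: rhs = 4, matching y values: 2, 21 (2 points).
  x = 18: rhs = 8, matching y values: 10, 13 (2 points).
  x = 19: rhs = 5, matching y values: none (0 points).
  x = 20: rhs = 1, matching y values: 1, 22 (2 points).
  x = 21: rhs = 2, matching y values: 5, 18 (2 points).
  x = 22: rhs = 14, matching y values: none (0 points).
Total affine count: 24.
Full point count |E(F_23)| = 24 + 1 = 25.
Hasse bound: |25 − (23+1)| = |1| = 1 ≤ 2√23 ≈ 9.5917 ✓.


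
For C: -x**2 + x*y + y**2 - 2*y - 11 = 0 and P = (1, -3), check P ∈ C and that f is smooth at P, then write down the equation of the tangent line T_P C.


Tangent line at P: -5*x - 7*y - 16 = 0.

Step 1: f(1, -3) = 0, so P lies on C.
Step 2: partial derivatives
  f_x(x, y) = -2*x + y, f_y(x, y) = x + 2*y - 2.
  f_x(P) = -5, f_y(P) = -7 (gradient nonzero, so P is smooth).
Step 3: tangent line at P: -5·(x − 1) + -7·(y − -3) = 0.
Expanding: -5*x - 7*y - 16 = 0.


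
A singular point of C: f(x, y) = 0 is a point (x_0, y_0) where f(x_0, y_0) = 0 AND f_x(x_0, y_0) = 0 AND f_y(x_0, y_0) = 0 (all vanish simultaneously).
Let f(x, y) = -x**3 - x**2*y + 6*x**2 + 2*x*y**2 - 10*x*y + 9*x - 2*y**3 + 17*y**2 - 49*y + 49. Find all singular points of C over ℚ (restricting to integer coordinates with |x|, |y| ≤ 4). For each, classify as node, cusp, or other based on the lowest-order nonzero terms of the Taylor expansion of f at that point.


Singular points: {(1, 3)}; classification: cusp.

Compute partial derivatives:
  f_x = -3*x**2 - 2*x*y + 12*x + 2*y**2 - 10*y + 9.
  f_y = -x**2 + 4*x*y - 10*x - 6*y**2 + 34*y - 49.
Scan x_0 ∈ {−4, ..., 4}. For each x_0, f_y(x_0, y) is a polynomial in y; find its integer roots y ∈ {−4, ..., 4}, then test f_x and f at those candidates.
  x = -4: f_y(-4, y) = -6*y**2 + 18*y - 25; no integer root y with |y| ≤ 4.
  x = -3: f_y(-3, y) = -6*y**2 + 22*y - 28; no integer root y with |y| ≤ 4.
  x = -2: f_y(-2, y) = -6*y**2 + 26*y - 33; no integer root y with |y| ≤ 4.
  x = -1: f_y(-1, y) = -6*y**2 + 30*y - 40; no integer root y with |y| ≤ 4.
  x = 0: f_y(0, y) = -6*y**2 + 34*y - 49; no integer root y with |y| ≤ 4.
  x = 1: f_y(1, y) = -6*y**2 + 38*y - 60; vanishes at y ∈ {3}. (1, 3): f_x = 0, f = 0 — SINGULAR.
  x = 2: f_y(2, y) = -6*y**2 + 42*y - 73; no integer root y with |y| ≤ 4.
  x = 3: f_y(3, y) = -6*y**2 + 46*y - 88; vanishes at y ∈ {4}. (3, 4): f_x = -14 ≠ 0.
  x = 4: f_y(4, y) = -6*y**2 + 50*y - 105; no integer root y with |y| ≤ 4.
Only singular point on the grid: (1, 3).
Classify: substitute x = 1 + u, y = 3 + v and expand: f = -u**3 - u**2*v + 2*u*v**2 - 2*v**3 + v**2.
No constant or linear terms (consistent with a singular point). Quadratic part: v**2. Cubic part: -u**3 - u**2*v + 2*u*v**2 - 2*v**3.
The quadratic part v**2 is a perfect square, so there is a single (double) tangent line v = 0, i.e. y = 3. Restricting the cubic part to that line (v = 0) leaves -u**3 ≠ 0, so f is not divisible by v and the branch is v² ≈ u**3 to lowest order — this is a cusp.
Classification: cusp.


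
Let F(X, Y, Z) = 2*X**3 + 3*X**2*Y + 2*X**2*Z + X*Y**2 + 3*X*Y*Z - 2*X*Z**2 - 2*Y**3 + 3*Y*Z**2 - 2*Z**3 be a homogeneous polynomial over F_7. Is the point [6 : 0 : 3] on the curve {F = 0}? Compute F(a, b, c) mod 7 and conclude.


F(6,0,3) ≡ 3 (mod 7); P is NOT on the curve.

Evaluate F(6, 0, 3) term-by-term (mod 7).
  2*X**3 ↦ 2·216·1·1 = 432
  3*X**2*Y ↦ 3·36·0·1 = 0
  2*X**2*Z ↦ 2·36·1·3 = 216
  X*Y**2 ↦ 1·6·0·1 = 0
  3*X*Y*Z ↦ 3·6·0·3 = 0
  -2*X*Z**2 ↦ -2·6·1·9 = -108
  -2*Y**3 ↦ -2·1·0·1 = 0
  3*Y*Z**2 ↦ 3·1·0·9 = 0
  -2*Z**3 ↦ -2·1·1·27 = -54
Sum: F(6, 0, 3) = (432) + (0) + (216) + (0) + (0) + (-108) + (0) + (0) + (-54) = 486.
Reducing mod 7: 486 ≡ 3 (mod 7).
Since F(a, b, c) ≡ 3 ≠ 0 (mod 7), P does NOT lie on the curve.


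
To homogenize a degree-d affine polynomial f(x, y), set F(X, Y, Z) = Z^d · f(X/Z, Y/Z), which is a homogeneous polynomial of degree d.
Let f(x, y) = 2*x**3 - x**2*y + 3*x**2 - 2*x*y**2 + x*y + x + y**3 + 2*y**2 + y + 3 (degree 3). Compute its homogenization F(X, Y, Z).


F(X, Y, Z) = 2*X**3 - X**2*Y + 3*X**2*Z - 2*X*Y**2 + X*Y*Z + X*Z**2 + Y**3 + 2*Y**2*Z + Y*Z**2 + 3*Z**3

deg(f) = 3.
Substitute x = X/Z, y = Y/Z into f, then multiply by Z^3.
  monomial 2·x^3·y^0 ↦ 2·X^3·Y^0·Z^0.
  monomial -1·x^2·y^1 ↦ -1·X^2·Y^1·Z^0.
  monomial 3·x^2·y^0 ↦ 3·X^2·Y^0·Z^1.
  monomial -2·x^1·y^2 ↦ -2·X^1·Y^2·Z^0.
  monomial 1·x^1·y^1 ↦ 1·X^1·Y^1·Z^1.
  monomial 1·x^1·y^0 ↦ 1·X^1·Y^0·Z^2.
  monomial 1·x^0·y^3 ↦ 1·X^0·Y^3·Z^0.
  monomial 2·x^0·y^2 ↦ 2·X^0·Y^2·Z^1.
  monomial 1·x^0·y^1 ↦ 1·X^0·Y^1·Z^2.
  monomial 3·x^0·y^0 ↦ 3·X^0·Y^0·Z^3.
Collecting: F(X, Y, Z) = 2*X**3 - X**2*Y + 3*X**2*Z - 2*X*Y**2 + X*Y*Z + X*Z**2 + Y**3 + 2*Y**2*Z + Y*Z**2 + 3*Z**3.


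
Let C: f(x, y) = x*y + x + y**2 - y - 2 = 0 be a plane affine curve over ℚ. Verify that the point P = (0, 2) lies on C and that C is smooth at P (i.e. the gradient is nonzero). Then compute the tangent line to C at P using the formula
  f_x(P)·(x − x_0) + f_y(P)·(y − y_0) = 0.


Tangent line at P: 3*x + 3*y - 6 = 0.

Step 1: f(0, 2) = 0, so P lies on C.
Step 2: partial derivatives
  f_x(x, y) = y + 1, f_y(x, y) = x + 2*y - 1.
  f_x(P) = 3, f_y(P) = 3 (gradient nonzero, so P is smooth).
Step 3: tangent line at P: 3·(x − 0) + 3·(y − 2) = 0.
Expanding: 3*x + 3*y - 6 = 0.


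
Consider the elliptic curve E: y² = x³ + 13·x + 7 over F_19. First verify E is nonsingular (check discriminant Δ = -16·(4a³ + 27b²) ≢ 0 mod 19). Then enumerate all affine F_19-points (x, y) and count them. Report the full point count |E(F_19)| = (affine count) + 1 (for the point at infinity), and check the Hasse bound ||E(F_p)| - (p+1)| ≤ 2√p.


Affine points = {(0, 8), (0, 11), (3, 4), (3, 15), (4, 3), (4, 16), (5, 8), (5, 11), (6, 4), (6, 15), (7, 2), (7, 17), (9, 6), (9, 13), (10, 4), (10, 15), (13, 6), (13, 13), (14, 8), (14, 11), (15, 9), (15, 10), (16, 6), (16, 13), (17, 7), (17, 12)}; affine count = 26; |E(F_19)| = 27.

Discriminant check: Δ ∝ 4a³ + 27b² = 4·13³ + 27·7² = 4·2197 + 27·49 ≡ 3 (mod 19). Nonzero ⇒ E is nonsingular.
For each x ∈ F_19, compute rhs = x³ + 13·x + 7 mod 19, then count y ∈ F_19 with y² ≡ rhs.
  x = 0: rhs = 7, matching y values: 8, 11 (2 points).
  x = 1: rhs = 2, matching y values: none (0 points).
  x = 2: rhs = 3, matching y values: none (0 points).
  x = 3: rhs = 16, matching y values: 4, 15 (2 points).
  x = 4: rhs = 9, matching y values: 3, 16 (2 points).
  x = 5: rhs = 7, matching y values: 8, 11 (2 points).
  x = 6: rhs = 16, matching y values: 4, 15 (2 points).
  x = 7: rhs = 4, matching y values: 2, 17 (2 points).
  x = 8: rhs = 15, matching y values: none (0 points).
  x = 9: rhs = 17, matching y values: 6, 13 (2 points).
  x = 10: rhs = 16, matching y values: 4, 15 (2 points).
  x = 11: rhs = 18, matching y values: none (0 points).
  x = 12: rhs = 10, matching y values: none (0 points).
  x = 13: rhs = 17, matching y values: 6, 13 (2 points).
  x = 14: rhs = 7, matching y values: 8, 11 (2 points).
  x = 15: rhs = 5, matching y values: 9, 10 (2 points).
  x = 16: rhs = 17, matching y values: 6, 13 (2 points).
  x = 17: rhs = 11, matching y values: 7, 12 (2 points).
  x = 18: rhs = 12, matching y values: none (0 points).
Total affine count: 26.
Full point count |E(F_19)| = 26 + 1 = 27.
Hasse bound: |27 − (19+1)| = |7| = 7 ≤ 2√19 ≈ 8.7178 ✓.


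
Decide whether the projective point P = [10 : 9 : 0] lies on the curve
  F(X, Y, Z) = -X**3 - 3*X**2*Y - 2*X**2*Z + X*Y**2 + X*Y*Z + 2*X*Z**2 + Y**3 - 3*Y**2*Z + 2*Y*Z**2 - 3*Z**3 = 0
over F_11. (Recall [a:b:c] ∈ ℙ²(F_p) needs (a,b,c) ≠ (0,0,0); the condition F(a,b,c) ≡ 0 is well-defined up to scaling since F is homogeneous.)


F(10,9,0) ≡ 6 (mod 11); P is NOT on the curve.

Evaluate F(10, 9, 0) term-by-term (mod 11).
  -X**3 ↦ -1·1000·1·1 = -1000
  -3*X**2*Y ↦ -3·100·9·1 = -2700
  -2*X**2*Z ↦ -2·100·1·0 = 0
  X*Y**2 ↦ 1·10·81·1 = 810
  X*Y*Z ↦ 1·10·9·0 = 0
  2*X*Z**2 ↦ 2·10·1·0 = 0
  Y**3 ↦ 1·1·729·1 = 729
  -3*Y**2*Z ↦ -3·1·81·0 = 0
  2*Y*Z**2 ↦ 2·1·9·0 = 0
  -3*Z**3 ↦ -3·1·1·0 = 0
Sum: F(10, 9, 0) = (-1000) + (-2700) + (0) + (810) + (0) + (0) + (729) + (0) + (0) + (0) = -2161.
Reducing mod 11: -2161 ≡ 6 (mod 11).
Since F(a, b, c) ≡ 6 ≠ 0 (mod 11), P does NOT lie on the curve.


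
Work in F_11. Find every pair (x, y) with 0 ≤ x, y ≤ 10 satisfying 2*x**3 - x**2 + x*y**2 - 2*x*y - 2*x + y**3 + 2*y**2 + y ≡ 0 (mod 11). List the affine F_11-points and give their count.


Affine F_11-points: {(0, 0), (0, 10), (2, 9), (3, 5), (5, 9), (6, 8), (8, 6), (8, 7), (8, 10), (9, 10), (10, 3), (10, 9)}; count = 12.

For each of the 121 pairs (x, y) ∈ F_11², evaluate f(x, y) mod 11. Record the zeros.
  x = 0: [0↦0, 1↦4, 2↦7, 3↦4, 4↦1, 5↦4, 6↦8, 7↦8, 8↦10, 9↦9, 10↦0]  zeros at y ∈ {0, 10}
  x = 1: [0↦10, 1↦2, 2↦6, 3↦6, 4↦8, 5↦7, 6↦9, 7↦9, 8↦2, 9↦5, 10↦2]  zeros at y ∈ ∅
  x = 2: [0↦8, 1↦10, 2↦4, 3↦7, 4↦3, 5↦9, 6↦9, 7↦9, 8↦4, 9↦0, 10↦3]  zeros at y ∈ {9}
  x = 3: [0↦6, 1↦7, 2↦2, 3↦8, 4↦9, 5↦0, 6↦9, 7↦9, 8↦6, 9↦6, 10↦4]  zeros at y ∈ {5}
  x = 4: [0↦5, 1↦5, 2↦1, 3↦10, 4↦5, 5↦3, 6↦10, 7↦10, 8↦9, 9↦2, 10↦6]  zeros at y ∈ ∅
  x = 5: [0↦6, 1↦5, 2↦2, 3↦3, 4↦3, 5↦8, 6↦2, 7↦2, 8↦3, 9↦0, 10↦10]  zeros at y ∈ {9}
  x = 6: [0↦10, 1↦8, 2↦6, 3↦10, 4↦4, 5↦5, 6↦8, 7↦8, 8↦0, 9↦1, 10↦6]  zeros at y ∈ {8}
  x = 7: [0↦7, 1↦4, 2↦3, 3↦10, 4↦9, 5↦6, 6↦7, 7↦7, 8↦1, 9↦6, 10↦6]  zeros at y ∈ ∅
  x = 8: [0↦9, 1↦5, 2↦5, 3↦4, 4↦8, 5↦1, 6↦0, 7↦0, 8↦7, 9↦5, 10↦0]  zeros at y ∈ {6, 7, 10}
  x = 9: [0↦6, 1↦1, 2↦2, 3↦4, 4↦2, 5↦2, 6↦10, 7↦10, 8↦8, 9↦10, 10↦0]  zeros at y ∈ {10}
  x = 10: [0↦10, 1↦4, 2↦6, 3↦0, 4↦3, 5↦10, 6↦5, 7↦5, 8↦5, 9↦0, 10↦7]  zeros at y ∈ {3, 9}
Collecting zeros: affine points = {(0, 0), (0, 10), (2, 9), (3, 5), (5, 9), (6, 8), (8, 6), (8, 7), (8, 10), (9, 10), (10, 3), (10, 9)}.
Total count |C(F_11)_aff| = 12.


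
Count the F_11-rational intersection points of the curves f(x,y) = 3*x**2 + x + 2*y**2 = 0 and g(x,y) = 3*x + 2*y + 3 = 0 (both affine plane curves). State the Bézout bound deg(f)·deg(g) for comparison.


Common zeros: {(1, 8), (5, 2)}; count = 2; Bézout bound = 2.

deg(f) = 2, deg(g) = 1, so Bézout bound = 2.
Scan x ∈ F_11. For each x, list the y ∈ F_11 with f(x, y) ≡ 0 and those with g(x, y) ≡ 0 (mod 11); the common zeros in that column are the intersection.
  x = 0: f ≡ 0 at y ∈ {0}; g ≡ 0 at y ∈ {4}; common: ∅.
  x = 1: f ≡ 0 at y ∈ {3, 8}; g ≡ 0 at y ∈ {8}; common: {8}.
  x = 2: f ≡ 0 at y ∈ {2, 9}; g ≡ 0 at y ∈ {1}; common: ∅.
  x = 3: f ≡ 0 at y ∈ ∅; g ≡ 0 at y ∈ {5}; common: ∅.
  x = 4: f ≡ 0 at y ∈ ∅; g ≡ 0 at y ∈ {9}; common: ∅.
  x = 5: f ≡ 0 at y ∈ {2, 9}; g ≡ 0 at y ∈ {2}; common: {2}.
  x = 6: f ≡ 0 at y ∈ {3, 8}; g ≡ 0 at y ∈ {6}; common: ∅.
  x = 7: f ≡ 0 at y ∈ {0}; g ≡ 0 at y ∈ {10}; common: ∅.
  x = 8: f ≡ 0 at y ∈ ∅; g ≡ 0 at y ∈ {3}; common: ∅.
  x = 9: f ≡ 0 at y ∈ ∅; g ≡ 0 at y ∈ {7}; common: ∅.
  x = 10: f ≡ 0 at y ∈ ∅; g ≡ 0 at y ∈ {0}; common: ∅.
Collecting: common zeros = {(1, 8), (5, 2)}, so the count is 2.
Comparison with the Bézout bound: 2 ≤ 2 = deg(f)·deg(g), as expected for curves with no common component (the bound is attained).


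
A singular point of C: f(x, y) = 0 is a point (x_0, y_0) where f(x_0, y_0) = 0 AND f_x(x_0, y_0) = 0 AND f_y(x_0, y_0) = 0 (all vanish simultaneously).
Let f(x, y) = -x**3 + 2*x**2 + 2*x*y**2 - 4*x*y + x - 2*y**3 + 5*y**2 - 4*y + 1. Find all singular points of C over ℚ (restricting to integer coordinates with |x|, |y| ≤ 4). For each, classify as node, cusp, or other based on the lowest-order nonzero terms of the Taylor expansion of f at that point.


Singular points: {(1, 1)}; classification: node.

Compute partial derivatives:
  f_x = -3*x**2 + 4*x + 2*y**2 - 4*y + 1.
  f_y = 4*x*y - 4*x - 6*y**2 + 10*y - 4.
Scan x_0 ∈ {−4, ..., 4}. For each x_0, f_y(x_0, y) is a polynomial in y; find its integer roots y ∈ {−4, ..., 4}, then test f_x and f at those candidates.
  x = -4: f_y(-4, y) = -6*y**2 - 6*y + 12; vanishes at y ∈ {-2, 1}. (-4, -2): f_x = -47 ≠ 0; (-4, 1): f_x = -65 ≠ 0.
  x = -3: f_y(-3, y) = -6*y**2 - 2*y + 8; vanishes at y ∈ {1}. (-3, 1): f_x = -40 ≠ 0.
  x = -2: f_y(-2, y) = -6*y**2 + 2*y + 4; vanishes at y ∈ {1}. (-2, 1): f_x = -21 ≠ 0.
  x = -1: f_y(-1, y) = -6*y**2 + 6*y; vanishes at y ∈ {0, 1}. (-1, 0): f_x = -6 ≠ 0; (-1, 1): f_x = -8 ≠ 0.
  x = 0: f_y(0, y) = -6*y**2 + 10*y - 4; vanishes at y ∈ {1}. (0, 1): f_x = -1 ≠ 0.
  x = 1: f_y(1, y) = -6*y**2 + 14*y - 8; vanishes at y ∈ {1}. (1, 1): f_x = 0, f = 0 — SINGULAR.
  x = 2: f_y(2, y) = -6*y**2 + 18*y - 12; vanishes at y ∈ {1, 2}. (2, 1): f_x = -5 ≠ 0; (2, 2): f_x = -3 ≠ 0.
  x = 3: f_y(3, y) = -6*y**2 + 22*y - 16; vanishes at y ∈ {1}. (3, 1): f_x = -16 ≠ 0.
  x = 4: f_y(4, y) = -6*y**2 + 26*y - 20; vanishes at y ∈ {1}. (4, 1): f_x = -33 ≠ 0.
Only singular point on the grid: (1, 1).
Classify: substitute x = 1 + u, y = 1 + v and expand: f = -u**3 - u**2 + 2*u*v**2 - 2*v**3 + v**2.
No constant or linear terms (consistent with a singular point). Quadratic part: -u**2 + v**2. Cubic part: -u**3 + 2*u*v**2 - 2*v**3.
The quadratic part v**2 - u**2 = (v − u)(v + u) splits into two distinct linear factors, so there are two distinct tangent lines y − 1 = ±(x − 1) — this is a node (ordinary double point).
Classification: node.


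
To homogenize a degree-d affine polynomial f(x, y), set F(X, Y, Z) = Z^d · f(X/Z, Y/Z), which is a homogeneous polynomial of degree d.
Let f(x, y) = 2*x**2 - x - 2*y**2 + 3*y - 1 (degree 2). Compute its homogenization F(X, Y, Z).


F(X, Y, Z) = 2*X**2 - X*Z - 2*Y**2 + 3*Y*Z - Z**2

deg(f) = 2.
Substitute x = X/Z, y = Y/Z into f, then multiply by Z^2.
  monomial 2·x^2·y^0 ↦ 2·X^2·Y^0·Z^0.
  monomial -1·x^1·y^0 ↦ -1·X^1·Y^0·Z^1.
  monomial -2·x^0·y^2 ↦ -2·X^0·Y^2·Z^0.
  monomial 3·x^0·y^1 ↦ 3·X^0·Y^1·Z^1.
  monomial -1·x^0·y^0 ↦ -1·X^0·Y^0·Z^2.
Collecting: F(X, Y, Z) = 2*X**2 - X*Z - 2*Y**2 + 3*Y*Z - Z**2.


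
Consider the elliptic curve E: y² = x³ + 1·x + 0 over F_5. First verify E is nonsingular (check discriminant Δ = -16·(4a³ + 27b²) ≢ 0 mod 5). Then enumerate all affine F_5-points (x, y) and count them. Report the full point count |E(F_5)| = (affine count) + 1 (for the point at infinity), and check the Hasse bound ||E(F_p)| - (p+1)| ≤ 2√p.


Affine points = {(0, 0), (2, 0), (3, 0)}; affine count = 3; |E(F_5)| = 4.

Discriminant check: Δ ∝ 4a³ + 27b² = 4·1³ + 27·0² = 4·1 + 27·0 ≡ 4 (mod 5). Nonzero ⇒ E is nonsingular.
For each x ∈ F_5, compute rhs = x³ + 1·x + 0 mod 5, then count y ∈ F_5 with y² ≡ rhs.
  x = 0: rhs = 0, matching y values: 0 (1 points).
  x = 1: rhs = 2, matching y values: none (0 points).
  x = 2: rhs = 0, matching y values: 0 (1 points).
  x = 3: rhs = 0, matching y values: 0 (1 points).
  x = 4: rhs = 3, matching y values: none (0 points).
Total affine count: 3.
Full point count |E(F_5)| = 3 + 1 = 4.
Hasse bound: |4 − (5+1)| = |-2| = 2 ≤ 2√5 ≈ 4.4721 ✓.


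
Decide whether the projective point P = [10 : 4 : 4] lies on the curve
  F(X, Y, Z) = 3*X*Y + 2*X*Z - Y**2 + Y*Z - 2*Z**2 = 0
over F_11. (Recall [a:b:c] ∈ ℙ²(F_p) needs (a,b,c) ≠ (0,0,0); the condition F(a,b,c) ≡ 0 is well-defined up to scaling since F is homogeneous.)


F(10,4,4) ≡ 3 (mod 11); P is NOT on the curve.

Evaluate F(10, 4, 4) term-by-term (mod 11).
  3*X*Y ↦ 3·10·4·1 = 120
  2*X*Z ↦ 2·10·1·4 = 80
  -Y**2 ↦ -1·1·16·1 = -16
  Y*Z ↦ 1·1·4·4 = 16
  -2*Z**2 ↦ -2·1·1·16 = -32
Sum: F(10, 4, 4) = (120) + (80) + (-16) + (16) + (-32) = 168.
Reducing mod 11: 168 ≡ 3 (mod 11).
Since F(a, b, c) ≡ 3 ≠ 0 (mod 11), P does NOT lie on the curve.


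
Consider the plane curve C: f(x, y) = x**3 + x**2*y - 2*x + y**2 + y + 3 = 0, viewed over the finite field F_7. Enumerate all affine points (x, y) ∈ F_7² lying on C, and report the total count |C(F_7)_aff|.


Affine F_7-points: {(2, 0), (2, 2), (3, 1), (3, 3), (4, 1), (4, 3), (5, 4), (5, 5), (6, 1), (6, 4)}; count = 10.

For each of the 49 pairs (x, y) ∈ F_7², evaluate f(x, y) mod 7. Record the zeros.
  x = 0: [0↦3, 1↦5, 2↦2, 3↦1, 4↦2, 5↦5, 6↦3]  zeros at y ∈ ∅
  x = 1: [0↦2, 1↦5, 2↦3, 3↦3, 4↦5, 5↦2, 6↦1]  zeros at y ∈ ∅
  x = 2: [0↦0, 1↦6, 2↦0, 3↦3, 4↦1, 5↦1, 6↦3]  zeros at y ∈ {0, 2}
  x = 3: [0↦3, 1↦0, 2↦6, 3↦0, 4↦3, 5↦1, 6↦1]  zeros at y ∈ {1, 3}
  x = 4: [0↦3, 1↦0, 2↦6, 3↦0, 4↦3, 5↦1, 6↦1]  zeros at y ∈ {1, 3}
  x = 5: [0↦6, 1↦5, 2↦6, 3↦2, 4↦0, 5↦0, 6↦2]  zeros at y ∈ {4, 5}
  x = 6: [0↦4, 1↦0, 2↦5, 3↦5, 4↦0, 5↦4, 6↦3]  zeros at y ∈ {1, 4}
Collecting zeros: affine points = {(2, 0), (2, 2), (3, 1), (3, 3), (4, 1), (4, 3), (5, 4), (5, 5), (6, 1), (6, 4)}.
Total count |C(F_7)_aff| = 10.


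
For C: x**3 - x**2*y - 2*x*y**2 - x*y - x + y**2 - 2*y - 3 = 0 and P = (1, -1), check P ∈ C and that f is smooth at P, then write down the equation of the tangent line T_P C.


Tangent line at P: 3*x - 2*y - 5 = 0.

Step 1: f(1, -1) = 0, so P lies on C.
Step 2: partial derivatives
  f_x(x, y) = 3*x**2 - 2*x*y - 2*y**2 - y - 1, f_y(x, y) = -x**2 - 4*x*y - x + 2*y - 2.
  f_x(P) = 3, f_y(P) = -2 (gradient nonzero, so P is smooth).
Step 3: tangent line at P: 3·(x − 1) + -2·(y − -1) = 0.
Expanding: 3*x - 2*y - 5 = 0.


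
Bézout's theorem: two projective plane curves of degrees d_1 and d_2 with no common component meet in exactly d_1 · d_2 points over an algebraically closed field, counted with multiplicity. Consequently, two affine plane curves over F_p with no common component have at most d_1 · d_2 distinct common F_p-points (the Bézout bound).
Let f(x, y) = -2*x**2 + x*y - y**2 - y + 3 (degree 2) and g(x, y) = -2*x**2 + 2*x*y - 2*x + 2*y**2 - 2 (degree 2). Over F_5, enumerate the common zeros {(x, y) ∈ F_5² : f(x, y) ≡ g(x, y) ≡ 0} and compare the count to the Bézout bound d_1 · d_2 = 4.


Common zeros: ∅; count = 0; Bézout bound = 4.

deg(f) = 2, deg(g) = 2, so Bézout bound = 4.
Scan x ∈ F_5. For each x, list the y ∈ F_5 with f(x, y) ≡ 0 and those with g(x, y) ≡ 0 (mod 5); the common zeros in that column are the intersection.
  x = 0: f ≡ 0 at y ∈ ∅; g ≡ 0 at y ∈ {1, 4}; common: ∅.
  x = 1: f ≡ 0 at y ∈ {1, 4}; g ≡ 0 at y ∈ ∅; common: ∅.
  x = 2: f ≡ 0 at y ∈ {0, 1}; g ≡ 0 at y ∈ ∅; common: ∅.
  x = 3: f ≡ 0 at y ∈ {0, 2}; g ≡ 0 at y ∈ {3, 4}; common: ∅.
  x = 4: f ≡ 0 at y ∈ ∅; g ≡ 0 at y ∈ {3}; common: ∅.
Collecting: common zeros = ∅, so the count is 0.
Comparison with the Bézout bound: 0 ≤ 4 = deg(f)·deg(g), as expected for curves with no common component (the affine F_5-count falls short of the bound because intersections may lie at infinity, over extension fields, or carry multiplicity).


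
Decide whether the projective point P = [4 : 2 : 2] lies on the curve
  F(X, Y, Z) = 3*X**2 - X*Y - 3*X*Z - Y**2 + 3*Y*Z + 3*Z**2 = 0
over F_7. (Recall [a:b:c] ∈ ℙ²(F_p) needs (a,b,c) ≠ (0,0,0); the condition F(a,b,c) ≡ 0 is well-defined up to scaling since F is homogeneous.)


F(4,2,2) ≡ 1 (mod 7); P is NOT on the curve.

Evaluate F(4, 2, 2) term-by-term (mod 7).
  3*X**2 ↦ 3·16·1·1 = 48
  -X*Y ↦ -1·4·2·1 = -8
  -3*X*Z ↦ -3·4·1·2 = -24
  -Y**2 ↦ -1·1·4·1 = -4
  3*Y*Z ↦ 3·1·2·2 = 12
  3*Z**2 ↦ 3·1·1·4 = 12
Sum: F(4, 2, 2) = (48) + (-8) + (-24) + (-4) + (12) + (12) = 36.
Reducing mod 7: 36 ≡ 1 (mod 7).
Since F(a, b, c) ≡ 1 ≠ 0 (mod 7), P does NOT lie on the curve.


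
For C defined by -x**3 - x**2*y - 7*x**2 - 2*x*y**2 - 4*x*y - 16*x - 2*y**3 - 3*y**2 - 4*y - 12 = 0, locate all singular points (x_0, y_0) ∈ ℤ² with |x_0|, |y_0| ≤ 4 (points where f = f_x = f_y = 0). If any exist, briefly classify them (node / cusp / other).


Singular points: {(-2, 0)}; classification: node.

Compute partial derivatives:
  f_x = -3*x**2 - 2*x*y - 14*x - 2*y**2 - 4*y - 16.
  f_y = -x**2 - 4*x*y - 4*x - 6*y**2 - 6*y - 4.
Scan x_0 ∈ {−4, ..., 4}. For each x_0, f_y(x_0, y) is a polynomial in y; find its integer roots y ∈ {−4, ..., 4}, then test f_x and f at those candidates.
  x = -4: f_y(-4, y) = -6*y**2 + 10*y - 4; vanishes at y ∈ {1}. (-4, 1): f_x = -6 ≠ 0.
  x = -3: f_y(-3, y) = -6*y**2 + 6*y - 1; no integer root y with |y| ≤ 4.
  x = -2: f_y(-2, y) = -6*y**2 + 2*y; vanishes at y ∈ {0}. (-2, 0): f_x = 0, f = 0 — SINGULAR.
  x = -1: f_y(-1, y) = -6*y**2 - 2*y - 1; no integer root y with |y| ≤ 4.
  x = 0: f_y(0, y) = -6*y**2 - 6*y - 4; no integer root y with |y| ≤ 4.
  x = 1: f_y(1, y) = -6*y**2 - 10*y - 9; no integer root y with |y| ≤ 4.
  x = 2: f_y(2, y) = -6*y**2 - 14*y - 16; no integer root y with |y| ≤ 4.
  x = 3: f_y(3, y) = -6*y**2 - 18*y - 25; no integer root y with |y| ≤ 4.
  x = 4: f_y(4, y) = -6*y**2 - 22*y - 36; no integer root y with |y| ≤ 4.
Only singular point on the grid: (-2, 0).
Classify: substitute x = -2 + u, y = 0 + v and expand: f = -u**3 - u**2*v - u**2 - 2*u*v**2 - 2*v**3 + v**2.
No constant or linear terms (consistent with a singular point). Quadratic part: -u**2 + v**2. Cubic part: -u**3 - u**2*v - 2*u*v**2 - 2*v**3.
The quadratic part v**2 - u**2 = (v − u)(v + u) splits into two distinct linear factors, so there are two distinct tangent lines y − 0 = ±(x − -2) — this is a node (ordinary double point).
Classification: node.


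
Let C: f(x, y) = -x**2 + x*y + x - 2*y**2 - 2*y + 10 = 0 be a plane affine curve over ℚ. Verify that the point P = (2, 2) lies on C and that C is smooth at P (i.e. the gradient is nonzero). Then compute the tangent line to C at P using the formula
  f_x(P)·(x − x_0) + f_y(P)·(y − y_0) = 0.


Tangent line at P: -x - 8*y + 18 = 0.

Step 1: f(2, 2) = 0, so P lies on C.
Step 2: partial derivatives
  f_x(x, y) = -2*x + y + 1, f_y(x, y) = x - 4*y - 2.
  f_x(P) = -1, f_y(P) = -8 (gradient nonzero, so P is smooth).
Step 3: tangent line at P: -1·(x − 2) + -8·(y − 2) = 0.
Expanding: -x - 8*y + 18 = 0.


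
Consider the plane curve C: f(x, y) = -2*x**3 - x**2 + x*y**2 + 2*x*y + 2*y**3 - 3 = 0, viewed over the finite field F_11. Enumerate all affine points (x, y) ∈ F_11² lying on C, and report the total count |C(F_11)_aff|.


Affine F_11-points: {(0, 6), (1, 9), (2, 5), (3, 0), (3, 1), (3, 3), (4, 2), (4, 3), (4, 4), (6, 1), (6, 2), (6, 5), (7, 1), (8, 5), (8, 6), (8, 7), (9, 3)}; count = 17.

For each of the 121 pairs (x, y) ∈ F_11², evaluate f(x, y) mod 11. Record the zeros.
  x = 0: [0↦8, 1↦10, 2↦2, 3↦7, 4↦4, 5↦5, 6↦0, 7↦1, 8↦9, 9↦3, 10↦6]  zeros at y ∈ {6}
  x = 1: [0↦5, 1↦10, 2↦7, 3↦8, 4↦3, 5↦4, 6↦1, 7↦6, 8↦9, 9↦0, 10↦2]  zeros at y ∈ {9}
  x = 2: [0↦10, 1↦7, 2↦9, 3↦6, 4↦10, 5↦0, 6↦10, 7↦8, 8↦6, 9↦5, 10↦6]  zeros at y ∈ {5}
  x = 3: [0↦0, 1↦0, 2↦7, 3↦0, 4↦2, 5↦3, 6↦4, 7↦6, 8↦10, 9↦6, 10↦6]  zeros at y ∈ {0, 1, 3}
  x = 4: [0↦7, 1↦10, 2↦0, 3↦0, 4↦0, 5↦1, 6↦4, 7↦10, 8↦9, 9↦2, 10↦1]  zeros at y ∈ {2, 3, 4}
  x = 5: [0↦8, 1↦3, 2↦9, 3↦5, 4↦3, 5↦4, 6↦9, 7↦8, 8↦2, 9↦3, 10↦1]  zeros at y ∈ ∅
  x = 6: [0↦2, 1↦0, 2↦0, 3↦3, 4↦10, 5↦0, 6↦7, 7↦10, 8↦10, 9↦8, 10↦5]  zeros at y ∈ {1, 2, 5}
  x = 7: [0↦10, 1↦0, 2↦5, 3↦4, 4↦9, 5↦10, 6↦8, 7↦4, 8↦10, 9↦5, 10↦1]  zeros at y ∈ {1}
  x = 8: [0↦9, 1↦2, 2↦1, 3↦7, 4↦10, 5↦0, 6↦0, 7↦0, 8↦1, 9↦4, 10↦10]  zeros at y ∈ {5, 6, 7}
  x = 9: [0↦9, 1↦5, 2↦9, 3↦0, 4↦1, 5↦2, 6↦4, 7↦8, 8↦4, 9↦4, 10↦9]  zeros at y ∈ {3}
  x = 10: [0↦9, 1↦8, 2↦6, 3↦4, 4↦3, 5↦4, 6↦8, 7↦5, 8↦7, 9↦4, 10↦8]  zeros at y ∈ ∅
Collecting zeros: affine points = {(0, 6), (1, 9), (2, 5), (3, 0), (3, 1), (3, 3), (4, 2), (4, 3), (4, 4), (6, 1), (6, 2), (6, 5), (7, 1), (8, 5), (8, 6), (8, 7), (9, 3)}.
Total count |C(F_11)_aff| = 17.


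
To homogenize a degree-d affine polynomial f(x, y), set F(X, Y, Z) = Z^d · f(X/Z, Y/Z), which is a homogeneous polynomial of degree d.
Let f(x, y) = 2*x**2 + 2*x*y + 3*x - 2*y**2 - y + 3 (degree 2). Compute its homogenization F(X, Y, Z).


F(X, Y, Z) = 2*X**2 + 2*X*Y + 3*X*Z - 2*Y**2 - Y*Z + 3*Z**2

deg(f) = 2.
Substitute x = X/Z, y = Y/Z into f, then multiply by Z^2.
  monomial 2·x^2·y^0 ↦ 2·X^2·Y^0·Z^0.
  monomial 2·x^1·y^1 ↦ 2·X^1·Y^1·Z^0.
  monomial 3·x^1·y^0 ↦ 3·X^1·Y^0·Z^1.
  monomial -2·x^0·y^2 ↦ -2·X^0·Y^2·Z^0.
  monomial -1·x^0·y^1 ↦ -1·X^0·Y^1·Z^1.
  monomial 3·x^0·y^0 ↦ 3·X^0·Y^0·Z^2.
Collecting: F(X, Y, Z) = 2*X**2 + 2*X*Y + 3*X*Z - 2*Y**2 - Y*Z + 3*Z**2.


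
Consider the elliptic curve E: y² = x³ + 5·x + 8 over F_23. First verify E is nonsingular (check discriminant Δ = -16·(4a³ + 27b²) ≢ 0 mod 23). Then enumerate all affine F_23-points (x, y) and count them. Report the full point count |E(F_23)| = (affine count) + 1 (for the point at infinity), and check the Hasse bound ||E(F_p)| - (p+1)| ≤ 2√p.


Affine points = {(0, 10), (0, 13), (2, 7), (2, 16), (3, 2), (3, 21), (4, 0), (6, 1), (6, 22), (7, 8), (7, 15), (8, 10), (8, 13), (9, 0), (10, 0), (12, 5), (12, 18), (13, 4), (13, 19), (14, 4), (14, 19), (15, 10), (15, 13), (19, 4), (19, 19), (20, 9), (20, 14), (21, 6), (21, 17), (22, 5), (22, 18)}; affine count = 31; |E(F_23)| = 32.

Discriminant check: Δ ∝ 4a³ + 27b² = 4·5³ + 27·8² = 4·125 + 27·64 ≡ 20 (mod 23). Nonzero ⇒ E is nonsingular.
For each x ∈ F_23, compute rhs = x³ + 5·x + 8 mod 23, then count y ∈ F_23 with y² ≡ rhs.
  x = 0: rhs = 8, matching y values: 10, 13 (2 points).
  x = 1: rhs = 14, matching y values: none (0 points).
  x = 2: rhs = 3, matching y values: 7, 16 (2 points).
  x = 3: rhs = 4, matching y values: 2, 21 (2 points).
  x = 4: rhs = 0, matching y values: 0 (1 points).
  x = 5: rhs = 20, matching y values: none (0 points).
  x = 6: rhs = 1, matching y values: 1, 22 (2 points).
  x = 7: rhs = 18, matching y values: 8, 15 (2 points).
  x = 8: rhs = 8, matching y values: 10, 13 (2 points).
  x = 9: rhs = 0, matching y values: 0 (1 points).
  x = 10: rhs = 0, matching y values: 0 (1 points).
  x = 11: rhs = 14, matching y values: none (0 points).
  x = 12: rhs = 2, matching y values: 5, 18 (2 points).
  x = 13: rhs = 16, matching y values: 4, 19 (2 points).
  x = 14: rhs = 16, matching y values: 4, 19 (2 points).
  x = 15: rhs = 8, matching y values: 10, 13 (2 points).
  x = 16: rhs = 21, matching y values: none (0 points).
  x = 17: rhs = 15, matching y values: none (0 points).
  x = 18: rhs = 19, matching y values: none (0 points).
  x = 19: rhs = 16, matching y values: 4, 19 (2 points).
  x = 20: rhs = 12, matching y values: 9, 14 (2 points).
  x = 21: rhs = 13, matching y values: 6, 17 (2 points).
  x = 22: rhs = 2, matching y values: 5, 18 (2 points).
Total affine count: 31.
Full point count |E(F_23)| = 31 + 1 = 32.
Hasse bound: |32 − (23+1)| = |8| = 8 ≤ 2√23 ≈ 9.5917 ✓.


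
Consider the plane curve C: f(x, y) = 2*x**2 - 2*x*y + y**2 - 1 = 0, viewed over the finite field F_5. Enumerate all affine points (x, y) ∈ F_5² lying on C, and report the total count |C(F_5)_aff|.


Affine F_5-points: {(0, 1), (0, 4), (1, 1), (4, 4)}; count = 4.

For each of the 25 pairs (x, y) ∈ F_5², evaluate f(x, y) mod 5. Record the zeros.
  x = 0: [0↦4, 1↦0, 2↦3, 3↦3, 4↦0]  zeros at y ∈ {1, 4}
  x = 1: [0↦1, 1↦0, 2↦1, 3↦4, 4↦4]  zeros at y ∈ {1}
  x = 2: [0↦2, 1↦4, 2↦3, 3↦4, 4↦2]  zeros at y ∈ ∅
  x = 3: [0↦2, 1↦2, 2↦4, 3↦3, 4↦4]  zeros at y ∈ ∅
  x = 4: [0↦1, 1↦4, 2↦4, 3↦1, 4↦0]  zeros at y ∈ {4}
Collecting zeros: affine points = {(0, 1), (0, 4), (1, 1), (4, 4)}.
Total count |C(F_5)_aff| = 4.
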